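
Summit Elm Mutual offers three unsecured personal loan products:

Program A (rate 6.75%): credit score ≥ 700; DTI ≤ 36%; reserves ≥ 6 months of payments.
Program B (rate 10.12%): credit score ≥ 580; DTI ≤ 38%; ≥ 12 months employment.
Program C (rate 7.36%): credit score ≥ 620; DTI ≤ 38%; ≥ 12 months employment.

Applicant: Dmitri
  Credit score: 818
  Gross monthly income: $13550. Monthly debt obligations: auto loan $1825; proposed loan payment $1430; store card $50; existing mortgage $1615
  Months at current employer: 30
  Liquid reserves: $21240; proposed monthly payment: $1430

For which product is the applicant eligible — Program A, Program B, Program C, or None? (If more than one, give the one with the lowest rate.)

Total debts = (1,825 + 1,430 + 50 + 1,615) = 4,920; DTI = 4,920/13,550 = 36.3%.
Reserves = 21,240/1,430 = 14.9 months.
Program A: score 818 ≥ 700; DTI 36.3% > 36%; reserves 14.9 ≥ 6 mo → does not qualify.
Program B: score 818 ≥ 580; DTI 36.3% ≤ 38%; employment 30 ≥ 12 mo → qualifies.
Program C: score 818 ≥ 620; DTI 36.3% ≤ 38%; employment 30 ≥ 12 mo → qualifies.
Qualifying: Program B, Program C. Lowest rate is 7.36% → Program C.

Program C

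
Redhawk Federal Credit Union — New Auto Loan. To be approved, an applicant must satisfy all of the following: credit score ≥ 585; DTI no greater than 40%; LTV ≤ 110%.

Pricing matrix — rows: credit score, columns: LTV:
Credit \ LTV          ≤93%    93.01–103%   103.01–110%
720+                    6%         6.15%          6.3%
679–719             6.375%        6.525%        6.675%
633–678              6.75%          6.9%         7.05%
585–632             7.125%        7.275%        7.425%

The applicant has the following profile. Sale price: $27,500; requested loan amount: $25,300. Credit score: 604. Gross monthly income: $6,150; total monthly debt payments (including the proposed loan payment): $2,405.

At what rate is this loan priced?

Credit score 604 ≥ 585; Debt-to-income = 2,405/6,150 = 39.1% — meets 40% limit
LTV: 25,300 ÷ 27,500 = 92%, within 110% cap
Row: 604 falls in 585–632. Column: 92% falls in ≤93%. Rate = 7.125%.

7.125%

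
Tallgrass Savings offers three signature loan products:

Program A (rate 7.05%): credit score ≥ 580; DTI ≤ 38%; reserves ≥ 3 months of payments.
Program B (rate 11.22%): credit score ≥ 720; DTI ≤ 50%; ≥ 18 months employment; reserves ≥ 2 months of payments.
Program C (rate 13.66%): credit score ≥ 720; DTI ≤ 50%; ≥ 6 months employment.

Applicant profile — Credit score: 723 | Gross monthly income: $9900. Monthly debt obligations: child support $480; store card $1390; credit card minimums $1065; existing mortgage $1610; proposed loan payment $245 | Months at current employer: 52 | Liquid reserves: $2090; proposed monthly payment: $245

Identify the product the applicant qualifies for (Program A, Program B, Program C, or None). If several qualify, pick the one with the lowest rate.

Program B

Total debts = (480 + 1,390 + 1,065 + 1,610 + 245) = 4,790; DTI = 4,790/9,900 = 48.4%.
Reserves = 2,090/245 = 8.5 months.
Program A: score 723 ≥ 580; DTI 48.4% > 38%; reserves 8.5 ≥ 3 mo → does not qualify.
Program B: score 723 ≥ 720; DTI 48.4% ≤ 50%; employment 52 ≥ 18 mo; reserves 8.5 ≥ 2 mo → qualifies.
Program C: score 723 ≥ 720; DTI 48.4% ≤ 50%; employment 52 ≥ 6 mo → qualifies.
Qualifying: Program B, Program C. Lowest rate is 11.22% → Program B.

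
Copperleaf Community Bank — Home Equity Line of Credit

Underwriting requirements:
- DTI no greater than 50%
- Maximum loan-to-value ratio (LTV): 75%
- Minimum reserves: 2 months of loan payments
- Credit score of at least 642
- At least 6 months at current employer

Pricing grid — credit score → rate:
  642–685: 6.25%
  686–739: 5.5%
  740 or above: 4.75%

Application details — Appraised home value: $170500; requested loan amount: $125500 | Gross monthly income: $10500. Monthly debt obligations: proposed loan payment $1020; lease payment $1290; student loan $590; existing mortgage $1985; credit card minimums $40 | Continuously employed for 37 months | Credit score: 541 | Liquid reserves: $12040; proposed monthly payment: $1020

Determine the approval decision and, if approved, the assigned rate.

Credit score 541 < 642 (below minimum)
Loan-to-value = 125,500/170,500 = 73.6% — pass (75% max)
Total monthly debts = (1,020 + 1,290 + 590 + 1,985 + 40) = 4,925. DTI: 4,925 ÷ 10,500 = 46.9%, within the 50% cap
Employment 37 ≥ 6 months
Reserves = 12,040/1,020 = 11.8 months ≥ 2
Not all requirements met → denied.

Denied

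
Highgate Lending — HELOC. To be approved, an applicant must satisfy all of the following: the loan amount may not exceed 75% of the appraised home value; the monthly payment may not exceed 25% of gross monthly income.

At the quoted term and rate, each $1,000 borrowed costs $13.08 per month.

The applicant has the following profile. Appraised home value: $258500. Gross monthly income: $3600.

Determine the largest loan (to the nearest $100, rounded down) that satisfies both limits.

Payment cap: 25% × $3,600 = $900/month.
At $13.08 per $1,000, that supports 900/13.08 × 1,000 ≈ $68,807 → $68,800.
LTV cap: 75% × $258,500 = $193,875 → $193,800.
Binding constraint: payment-to-income.

$68,800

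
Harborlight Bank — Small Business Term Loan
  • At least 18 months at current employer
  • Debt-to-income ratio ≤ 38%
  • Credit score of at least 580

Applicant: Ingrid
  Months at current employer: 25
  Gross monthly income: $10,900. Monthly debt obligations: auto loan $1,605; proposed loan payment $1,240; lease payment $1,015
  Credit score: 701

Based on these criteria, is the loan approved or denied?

Employment 25 ≥ 18 months
Total monthly debts = (1,605 + 1,240 + 1,015) = 3,860. Debt-to-income = 3,860/10,900 = 35.4% — meets 38% limit
Credit score 701 ≥ 580 (meets)
All criteria satisfied.

Approved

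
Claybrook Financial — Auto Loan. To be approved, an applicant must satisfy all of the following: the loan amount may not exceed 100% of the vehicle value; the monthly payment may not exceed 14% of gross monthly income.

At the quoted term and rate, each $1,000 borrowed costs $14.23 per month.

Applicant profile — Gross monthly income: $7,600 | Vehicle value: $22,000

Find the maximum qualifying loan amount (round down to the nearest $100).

Payment cap: 14% × $7,600 = $1,064/month.
At $14.23 per $1,000, that supports 1,064/14.23 × 1,000 ≈ $74,771 → $74,700.
LTV cap: 100% × $22,000 = $22,000 → $22,000.
Binding constraint: loan-to-value.

$22,000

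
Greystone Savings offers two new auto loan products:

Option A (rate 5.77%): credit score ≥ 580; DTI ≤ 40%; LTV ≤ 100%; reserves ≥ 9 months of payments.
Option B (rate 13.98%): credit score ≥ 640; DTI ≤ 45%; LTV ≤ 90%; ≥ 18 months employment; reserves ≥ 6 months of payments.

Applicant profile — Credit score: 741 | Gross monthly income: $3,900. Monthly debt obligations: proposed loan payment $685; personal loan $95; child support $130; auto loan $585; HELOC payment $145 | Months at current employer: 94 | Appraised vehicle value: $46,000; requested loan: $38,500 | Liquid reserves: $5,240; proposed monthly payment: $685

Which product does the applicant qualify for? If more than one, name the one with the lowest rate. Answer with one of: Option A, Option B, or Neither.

Option B

Total debts = (685 + 95 + 130 + 585 + 145) = 1,640; DTI = 1,640/3,900 = 42.1%.
LTV = 38,500/46,000 = 83.7%.
Reserves = 5,240/685 = 7.6 months.
Option A: score 741 ≥ 580; DTI 42.1% > 40%; LTV 83.7% ≤ 100%; reserves 7.6 < 9 mo → does not qualify.
Option B: score 741 ≥ 640; DTI 42.1% ≤ 45%; LTV 83.7% ≤ 90%; employment 94 ≥ 18 mo; reserves 7.6 ≥ 6 mo → qualifies.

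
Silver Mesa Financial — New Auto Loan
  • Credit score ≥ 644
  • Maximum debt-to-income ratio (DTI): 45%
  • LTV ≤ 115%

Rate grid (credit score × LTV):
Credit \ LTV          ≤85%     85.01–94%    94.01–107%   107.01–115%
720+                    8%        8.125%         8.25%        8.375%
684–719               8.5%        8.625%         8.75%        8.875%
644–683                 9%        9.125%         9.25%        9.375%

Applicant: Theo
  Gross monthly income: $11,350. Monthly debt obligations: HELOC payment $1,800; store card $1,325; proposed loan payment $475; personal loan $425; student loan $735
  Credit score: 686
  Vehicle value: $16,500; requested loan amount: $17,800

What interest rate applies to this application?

8.875%

Credit score 686 ≥ 644; Total monthly debts = (1,800 + 1,325 + 475 + 425 + 735) = 4,760. DTI: 4,760 ÷ 11,350 = 41.9%, within the 45% cap
LTV = 17,800/16,500 = 107.9% ≤ 115%
Row: 686 falls in 684–719. Column: 107.9% falls in 107.01–115%. Rate = 8.875%.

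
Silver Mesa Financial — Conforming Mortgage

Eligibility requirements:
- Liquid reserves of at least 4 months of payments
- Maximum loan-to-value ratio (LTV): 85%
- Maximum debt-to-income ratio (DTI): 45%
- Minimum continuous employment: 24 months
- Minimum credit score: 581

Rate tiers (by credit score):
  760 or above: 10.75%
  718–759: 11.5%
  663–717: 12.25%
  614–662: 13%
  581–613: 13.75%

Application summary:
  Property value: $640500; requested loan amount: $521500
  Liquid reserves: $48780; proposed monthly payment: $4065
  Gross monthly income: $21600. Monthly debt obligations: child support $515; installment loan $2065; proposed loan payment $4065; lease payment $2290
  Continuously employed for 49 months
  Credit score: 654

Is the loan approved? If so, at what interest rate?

Approved at 13%

Credit score 654 ≥ 581 (meets minimum)
Reserves: 48,780 ÷ 4,065 = 12.0 months (meets 4-month minimum)
Total monthly debts = (515 + 2,065 + 4,065 + 2,290) = 8,935. Debt-to-income = 8,935/21,600 = 41.4% — meets 45% limit
LTV = 521,500/640,500 = 81.4% ≤ 85%
Employment 49 ≥ 24 months
All requirements met. Score 654 falls in the 614–662 tier → 13%.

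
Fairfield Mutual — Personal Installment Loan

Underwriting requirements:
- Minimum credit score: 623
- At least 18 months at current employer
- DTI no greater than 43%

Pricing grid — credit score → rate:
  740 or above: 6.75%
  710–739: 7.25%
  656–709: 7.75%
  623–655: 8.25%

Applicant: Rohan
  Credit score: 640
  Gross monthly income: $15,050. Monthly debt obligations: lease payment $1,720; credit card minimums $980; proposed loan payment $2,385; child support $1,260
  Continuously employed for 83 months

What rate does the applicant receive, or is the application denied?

Approved at 8.25%

Credit score 640 ≥ 623 (meets minimum)
Total monthly debts = (1,720 + 980 + 2,385 + 1,260) = 6,345. DTI = 6,345/15,050 = 42.2% ≤ 43%
Employment 83 ≥ 18 months
All requirements met. Score 640 falls in the 623–655 tier → 8.25%.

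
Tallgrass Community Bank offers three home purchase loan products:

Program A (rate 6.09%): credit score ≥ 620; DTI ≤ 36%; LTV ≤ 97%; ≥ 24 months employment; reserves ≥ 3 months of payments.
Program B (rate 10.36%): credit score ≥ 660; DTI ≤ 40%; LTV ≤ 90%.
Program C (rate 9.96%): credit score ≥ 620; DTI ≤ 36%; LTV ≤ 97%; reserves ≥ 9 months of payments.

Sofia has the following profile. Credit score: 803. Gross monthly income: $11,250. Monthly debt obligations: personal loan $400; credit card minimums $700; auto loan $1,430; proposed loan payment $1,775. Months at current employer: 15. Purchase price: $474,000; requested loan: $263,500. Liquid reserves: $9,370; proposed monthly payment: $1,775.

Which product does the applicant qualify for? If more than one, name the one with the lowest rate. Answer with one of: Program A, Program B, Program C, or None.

Program B

Total debts = (400 + 700 + 1,430 + 1,775) = 4,305; DTI = 4,305/11,250 = 38.3%.
LTV = 263,500/474,000 = 55.6%.
Reserves = 9,370/1,775 = 5.3 months.
Program A: score 803 ≥ 620; DTI 38.3% > 36%; LTV 55.6% ≤ 97%; employment 15 < 24 mo; reserves 5.3 ≥ 3 mo → does not qualify.
Program B: score 803 ≥ 660; DTI 38.3% ≤ 40%; LTV 55.6% ≤ 90% → qualifies.
Program C: score 803 ≥ 620; DTI 38.3% > 36%; LTV 55.6% ≤ 97%; reserves 5.3 < 9 mo → does not qualify.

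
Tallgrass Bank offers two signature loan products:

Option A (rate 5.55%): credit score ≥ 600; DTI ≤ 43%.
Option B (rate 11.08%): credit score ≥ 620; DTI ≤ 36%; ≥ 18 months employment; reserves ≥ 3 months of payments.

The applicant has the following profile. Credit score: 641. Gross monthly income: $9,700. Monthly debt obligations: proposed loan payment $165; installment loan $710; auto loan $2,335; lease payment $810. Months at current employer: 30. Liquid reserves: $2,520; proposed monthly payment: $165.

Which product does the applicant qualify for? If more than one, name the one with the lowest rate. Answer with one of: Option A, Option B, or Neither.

Option A

Total debts = (165 + 710 + 2,335 + 810) = 4,020; DTI = 4,020/9,700 = 41.4%.
Reserves = 2,520/165 = 15.3 months.
Option A: score 641 ≥ 600; DTI 41.4% ≤ 43% → qualifies.
Option B: score 641 ≥ 620; DTI 41.4% > 36%; employment 30 ≥ 18 mo; reserves 15.3 ≥ 3 mo → does not qualify.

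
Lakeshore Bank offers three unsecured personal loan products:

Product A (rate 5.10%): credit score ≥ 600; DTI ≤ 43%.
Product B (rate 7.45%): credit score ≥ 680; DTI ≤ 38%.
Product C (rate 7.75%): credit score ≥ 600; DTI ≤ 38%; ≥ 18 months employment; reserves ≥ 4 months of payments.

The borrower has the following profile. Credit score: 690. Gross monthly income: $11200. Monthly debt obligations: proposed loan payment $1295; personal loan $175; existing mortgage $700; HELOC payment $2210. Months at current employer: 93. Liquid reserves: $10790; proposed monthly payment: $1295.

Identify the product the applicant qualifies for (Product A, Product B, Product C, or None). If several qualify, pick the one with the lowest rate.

Product A

Total debts = (1,295 + 175 + 700 + 2,210) = 4,380; DTI = 4,380/11,200 = 39.1%.
Reserves = 10,790/1,295 = 8.3 months.
Product A: score 690 ≥ 600; DTI 39.1% ≤ 43% → qualifies.
Product B: score 690 ≥ 680; DTI 39.1% > 38% → does not qualify.
Product C: score 690 ≥ 600; DTI 39.1% > 38%; employment 93 ≥ 18 mo; reserves 8.3 ≥ 4 mo → does not qualify.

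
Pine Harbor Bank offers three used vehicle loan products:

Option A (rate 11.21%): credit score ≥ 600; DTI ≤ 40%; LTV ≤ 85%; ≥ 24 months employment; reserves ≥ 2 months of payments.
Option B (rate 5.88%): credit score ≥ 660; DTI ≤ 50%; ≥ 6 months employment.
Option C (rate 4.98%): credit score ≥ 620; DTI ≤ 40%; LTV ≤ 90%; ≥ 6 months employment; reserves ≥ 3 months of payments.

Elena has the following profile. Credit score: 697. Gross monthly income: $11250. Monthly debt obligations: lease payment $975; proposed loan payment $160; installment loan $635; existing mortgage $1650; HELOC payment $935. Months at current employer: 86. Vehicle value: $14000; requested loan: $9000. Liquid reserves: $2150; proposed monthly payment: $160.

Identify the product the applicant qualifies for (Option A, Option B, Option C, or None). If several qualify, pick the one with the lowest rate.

Option C

Total debts = (975 + 160 + 635 + 1,650 + 935) = 4,355; DTI = 4,355/11,250 = 38.7%.
LTV = 9,000/14,000 = 64.3%.
Reserves = 2,150/160 = 13.4 months.
Option A: score 697 ≥ 600; DTI 38.7% ≤ 40%; LTV 64.3% ≤ 85%; employment 86 ≥ 24 mo; reserves 13.4 ≥ 2 mo → qualifies.
Option B: score 697 ≥ 660; DTI 38.7% ≤ 50%; employment 86 ≥ 6 mo → qualifies.
Option C: score 697 ≥ 620; DTI 38.7% ≤ 40%; LTV 64.3% ≤ 90%; employment 86 ≥ 6 mo; reserves 13.4 ≥ 3 mo → qualifies.
Qualifying: Option A, Option B, Option C. Lowest rate is 4.98% → Option C.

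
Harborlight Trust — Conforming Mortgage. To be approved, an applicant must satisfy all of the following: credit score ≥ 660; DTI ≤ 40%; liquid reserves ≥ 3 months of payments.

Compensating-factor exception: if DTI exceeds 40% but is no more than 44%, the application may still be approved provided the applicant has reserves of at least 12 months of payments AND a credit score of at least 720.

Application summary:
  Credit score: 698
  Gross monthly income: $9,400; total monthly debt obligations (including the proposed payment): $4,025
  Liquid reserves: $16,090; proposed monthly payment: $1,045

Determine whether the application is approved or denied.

Credit score 698 ≥ 660 (meets base)
DTI: 4,025 ÷ 9,400 = 42.8%, over the 40% base limit.
Liquid reserves cover 16,090/1,045 = 15.4 months — ≥ 3 required
42.8% falls in the override range (40%–44%), so the compensating-factor test applies.
Reserves 15.4 ≥ 12 months; credit score 698 < 720.
Compensating-factor requirement not fully met.

Denied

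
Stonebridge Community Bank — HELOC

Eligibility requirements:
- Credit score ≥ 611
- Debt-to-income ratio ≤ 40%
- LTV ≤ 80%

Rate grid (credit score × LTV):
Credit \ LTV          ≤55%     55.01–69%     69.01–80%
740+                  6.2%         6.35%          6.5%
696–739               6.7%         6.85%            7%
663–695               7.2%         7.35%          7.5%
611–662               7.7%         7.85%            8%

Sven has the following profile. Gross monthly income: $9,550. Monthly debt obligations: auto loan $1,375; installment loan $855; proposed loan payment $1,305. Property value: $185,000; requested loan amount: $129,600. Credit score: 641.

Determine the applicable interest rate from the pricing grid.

Credit score 641 ≥ 611; Total monthly debts = (1,375 + 855 + 1,305) = 3,535. Debt-to-income = 3,535/9,550 = 37% — meets 40% limit
Loan-to-value = 129,600/185,000 = 70.1% — pass (80% max)
Row: 641 falls in 611–662. Column: 70.1% falls in 69.01–80%. Rate = 8%.

8%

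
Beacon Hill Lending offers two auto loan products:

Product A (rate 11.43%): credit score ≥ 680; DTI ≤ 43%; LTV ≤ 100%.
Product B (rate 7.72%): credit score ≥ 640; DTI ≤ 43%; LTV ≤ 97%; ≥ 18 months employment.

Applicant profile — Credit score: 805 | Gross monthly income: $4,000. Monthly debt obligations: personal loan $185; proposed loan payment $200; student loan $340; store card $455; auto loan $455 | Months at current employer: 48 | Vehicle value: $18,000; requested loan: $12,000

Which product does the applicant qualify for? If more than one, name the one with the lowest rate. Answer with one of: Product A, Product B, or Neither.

Total debts = (185 + 200 + 340 + 455 + 455) = 1,635; DTI = 1,635/4,000 = 40.9%.
LTV = 12,000/18,000 = 66.7%.
Product A: score 805 ≥ 680; DTI 40.9% ≤ 43%; LTV 66.7% ≤ 100% → qualifies.
Product B: score 805 ≥ 640; DTI 40.9% ≤ 43%; LTV 66.7% ≤ 97%; employment 48 ≥ 18 mo → qualifies.
Qualifying: Product A, Product B. Lowest rate is 7.72% → Product B.

Product B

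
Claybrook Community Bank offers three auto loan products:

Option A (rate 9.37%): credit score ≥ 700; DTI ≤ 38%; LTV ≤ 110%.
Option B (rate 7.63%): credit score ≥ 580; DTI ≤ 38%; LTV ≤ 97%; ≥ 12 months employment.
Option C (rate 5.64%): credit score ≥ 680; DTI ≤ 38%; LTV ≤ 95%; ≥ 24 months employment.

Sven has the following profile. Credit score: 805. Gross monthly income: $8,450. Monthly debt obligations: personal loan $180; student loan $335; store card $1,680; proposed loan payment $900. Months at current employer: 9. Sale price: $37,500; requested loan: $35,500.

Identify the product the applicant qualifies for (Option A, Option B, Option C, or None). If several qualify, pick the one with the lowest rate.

Option A

Total debts = (180 + 335 + 1,680 + 900) = 3,095; DTI = 3,095/8,450 = 36.6%.
LTV = 35,500/37,500 = 94.7%.
Option A: score 805 ≥ 700; DTI 36.6% ≤ 38%; LTV 94.7% ≤ 110% → qualifies.
Option B: score 805 ≥ 580; DTI 36.6% ≤ 38%; LTV 94.7% ≤ 97%; employment 9 < 12 mo → does not qualify.
Option C: score 805 ≥ 680; DTI 36.6% ≤ 38%; LTV 94.7% ≤ 95%; employment 9 < 24 mo → does not qualify.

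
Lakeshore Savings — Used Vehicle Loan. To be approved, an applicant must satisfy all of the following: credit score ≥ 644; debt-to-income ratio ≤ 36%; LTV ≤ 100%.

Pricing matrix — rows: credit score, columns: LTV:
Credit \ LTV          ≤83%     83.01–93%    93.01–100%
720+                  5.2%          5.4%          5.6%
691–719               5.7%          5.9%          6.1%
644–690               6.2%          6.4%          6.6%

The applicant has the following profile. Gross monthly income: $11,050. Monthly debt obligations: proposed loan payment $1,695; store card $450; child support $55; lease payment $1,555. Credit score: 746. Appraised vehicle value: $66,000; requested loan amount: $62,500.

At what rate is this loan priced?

5.6%

Credit score 746 ≥ 644; Total monthly debts = (1,695 + 450 + 55 + 1,555) = 3,755. DTI = 3,755/11,050 = 34% ≤ 36%
LTV = 62,500/66,000 = 94.7% ≤ 100%
Credit 746 → row 720+; LTV 94.7% → column 93.01–100%. Grid cell → 5.6%.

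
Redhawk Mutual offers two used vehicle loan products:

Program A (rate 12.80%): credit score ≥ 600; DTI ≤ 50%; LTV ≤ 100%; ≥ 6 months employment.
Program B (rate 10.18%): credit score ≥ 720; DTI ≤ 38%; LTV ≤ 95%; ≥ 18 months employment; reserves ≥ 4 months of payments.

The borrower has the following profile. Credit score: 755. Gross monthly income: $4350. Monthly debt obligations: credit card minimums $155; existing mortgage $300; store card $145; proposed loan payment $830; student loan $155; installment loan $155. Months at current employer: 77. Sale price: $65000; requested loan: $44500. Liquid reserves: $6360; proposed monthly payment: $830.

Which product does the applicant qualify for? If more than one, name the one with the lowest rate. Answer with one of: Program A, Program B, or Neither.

Total debts = (155 + 300 + 145 + 830 + 155 + 155) = 1,740; DTI = 1,740/4,350 = 40%.
LTV = 44,500/65,000 = 68.5%.
Reserves = 6,360/830 = 7.7 months.
Program A: score 755 ≥ 600; DTI 40% ≤ 50%; LTV 68.5% ≤ 100%; employment 77 ≥ 6 mo → qualifies.
Program B: score 755 ≥ 720; DTI 40% > 38%; LTV 68.5% ≤ 95%; employment 77 ≥ 18 mo; reserves 7.7 ≥ 4 mo → does not qualify.

Program A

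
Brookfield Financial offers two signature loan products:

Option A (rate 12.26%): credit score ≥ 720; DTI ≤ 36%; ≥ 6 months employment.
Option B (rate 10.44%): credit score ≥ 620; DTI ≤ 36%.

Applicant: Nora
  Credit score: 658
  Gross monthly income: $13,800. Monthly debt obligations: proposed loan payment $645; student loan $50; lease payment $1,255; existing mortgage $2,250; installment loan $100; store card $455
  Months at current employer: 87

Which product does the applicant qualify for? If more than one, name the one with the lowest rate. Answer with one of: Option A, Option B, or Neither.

Option B

Total debts = (645 + 50 + 1,255 + 2,250 + 100 + 455) = 4,755; DTI = 4,755/13,800 = 34.5%.
Option A: score 658 < 720; DTI 34.5% ≤ 36%; employment 87 ≥ 6 mo → does not qualify.
Option B: score 658 ≥ 620; DTI 34.5% ≤ 36% → qualifies.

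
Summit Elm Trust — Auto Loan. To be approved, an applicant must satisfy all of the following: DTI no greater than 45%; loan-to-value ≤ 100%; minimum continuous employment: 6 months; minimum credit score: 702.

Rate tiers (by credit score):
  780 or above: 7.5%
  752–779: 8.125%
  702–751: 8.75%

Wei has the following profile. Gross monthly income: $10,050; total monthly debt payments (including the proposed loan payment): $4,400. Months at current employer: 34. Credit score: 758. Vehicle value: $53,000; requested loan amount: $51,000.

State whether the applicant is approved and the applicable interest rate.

Approved at 8.125%

Credit score 758 ≥ 702 (meets minimum)
DTI = 4,400/10,050 = 43.8% ≤ 45%
Employment 34 ≥ 6 months
LTV = 51,000/53,000 = 96.2% ≤ 100%
All requirements met. Score 758 falls in the 752–779 tier → 8.125%.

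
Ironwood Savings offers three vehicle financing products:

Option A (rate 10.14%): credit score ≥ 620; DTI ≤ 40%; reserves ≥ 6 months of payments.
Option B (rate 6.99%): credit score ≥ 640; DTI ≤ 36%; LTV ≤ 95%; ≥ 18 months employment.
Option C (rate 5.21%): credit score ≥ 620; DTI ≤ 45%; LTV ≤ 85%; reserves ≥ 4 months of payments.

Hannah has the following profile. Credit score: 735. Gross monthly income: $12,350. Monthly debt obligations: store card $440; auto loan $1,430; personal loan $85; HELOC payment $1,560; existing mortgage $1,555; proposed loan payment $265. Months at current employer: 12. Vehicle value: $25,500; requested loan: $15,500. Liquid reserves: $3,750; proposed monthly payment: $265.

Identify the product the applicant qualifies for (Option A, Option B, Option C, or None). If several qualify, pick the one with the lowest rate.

Total debts = (440 + 1,430 + 85 + 1,560 + 1,555 + 265) = 5,335; DTI = 5,335/12,350 = 43.2%.
LTV = 15,500/25,500 = 60.8%.
Reserves = 3,750/265 = 14.2 months.
Option A: score 735 ≥ 620; DTI 43.2% > 40%; reserves 14.2 ≥ 6 mo → does not qualify.
Option B: score 735 ≥ 640; DTI 43.2% > 36%; LTV 60.8% ≤ 95%; employment 12 < 18 mo → does not qualify.
Option C: score 735 ≥ 620; DTI 43.2% ≤ 45%; LTV 60.8% ≤ 85%; reserves 14.2 ≥ 4 mo → qualifies.

Option C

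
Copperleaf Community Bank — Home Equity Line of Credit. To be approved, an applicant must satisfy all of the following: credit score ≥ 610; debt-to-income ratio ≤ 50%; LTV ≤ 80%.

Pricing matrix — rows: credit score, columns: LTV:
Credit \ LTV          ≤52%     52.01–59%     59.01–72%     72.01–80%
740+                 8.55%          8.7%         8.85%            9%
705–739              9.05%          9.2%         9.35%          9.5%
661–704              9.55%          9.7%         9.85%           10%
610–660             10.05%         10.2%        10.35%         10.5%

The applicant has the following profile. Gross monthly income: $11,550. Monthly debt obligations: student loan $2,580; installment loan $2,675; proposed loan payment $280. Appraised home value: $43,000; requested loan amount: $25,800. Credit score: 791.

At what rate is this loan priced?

8.85%

Credit score 791 ≥ 610; Total monthly debts = (2,580 + 2,675 + 280) = 5,535. DTI: 5,535 ÷ 11,550 = 47.9%, within the 50% cap
LTV: 25,800 ÷ 43,000 = 60%, within 80% cap
Score 791 is in the 740+ band; LTV 60% is in the 59.01–72% band → 8.85%.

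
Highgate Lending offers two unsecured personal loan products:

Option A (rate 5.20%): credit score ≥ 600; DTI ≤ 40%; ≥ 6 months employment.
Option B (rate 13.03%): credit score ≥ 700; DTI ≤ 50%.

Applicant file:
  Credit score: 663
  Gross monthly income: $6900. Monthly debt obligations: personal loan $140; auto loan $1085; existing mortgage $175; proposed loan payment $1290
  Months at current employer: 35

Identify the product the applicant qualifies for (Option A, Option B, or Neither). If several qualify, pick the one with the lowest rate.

Option A

Total debts = (140 + 1,085 + 175 + 1,290) = 2,690; DTI = 2,690/6,900 = 39%.
Option A: score 663 ≥ 600; DTI 39% ≤ 40%; employment 35 ≥ 6 mo → qualifies.
Option B: score 663 < 700; DTI 39% ≤ 50% → does not qualify.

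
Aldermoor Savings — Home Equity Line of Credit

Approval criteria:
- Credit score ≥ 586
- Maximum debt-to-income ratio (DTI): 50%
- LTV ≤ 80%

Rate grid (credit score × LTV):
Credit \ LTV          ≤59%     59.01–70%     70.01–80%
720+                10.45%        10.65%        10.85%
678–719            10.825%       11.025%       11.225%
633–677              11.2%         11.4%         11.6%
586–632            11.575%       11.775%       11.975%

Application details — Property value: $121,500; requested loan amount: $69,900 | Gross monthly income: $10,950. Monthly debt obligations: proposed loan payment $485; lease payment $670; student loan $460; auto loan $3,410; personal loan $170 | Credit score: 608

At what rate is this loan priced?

11.575%

Credit score 608 ≥ 586; Total monthly debts = (485 + 670 + 460 + 3,410 + 170) = 5,195. DTI: 5,195 ÷ 10,950 = 47.4%, within the 50% cap
Loan-to-value = 69,900/121,500 = 57.5% — pass (80% max)
Score 608 is in the 586–632 band; LTV 57.5% is in the ≤59% band → 11.575%.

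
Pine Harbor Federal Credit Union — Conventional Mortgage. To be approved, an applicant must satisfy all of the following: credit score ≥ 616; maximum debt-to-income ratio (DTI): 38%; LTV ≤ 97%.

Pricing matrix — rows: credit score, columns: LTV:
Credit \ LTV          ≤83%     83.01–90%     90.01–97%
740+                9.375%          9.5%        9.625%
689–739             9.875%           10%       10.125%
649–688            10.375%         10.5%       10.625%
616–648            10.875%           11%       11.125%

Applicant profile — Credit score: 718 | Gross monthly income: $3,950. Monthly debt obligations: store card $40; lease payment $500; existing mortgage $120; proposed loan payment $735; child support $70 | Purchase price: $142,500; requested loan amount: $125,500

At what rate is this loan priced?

Credit score 718 ≥ 616; Total monthly debts = (40 + 500 + 120 + 735 + 70) = 1,465. DTI: 1,465 ÷ 3,950 = 37.1%, within the 38% cap
Loan-to-value = 125,500/142,500 = 88.1% — pass (97% max)
Credit 718 → row 689–739; LTV 88.1% → column 83.01–90%. Grid cell → 10%.

10%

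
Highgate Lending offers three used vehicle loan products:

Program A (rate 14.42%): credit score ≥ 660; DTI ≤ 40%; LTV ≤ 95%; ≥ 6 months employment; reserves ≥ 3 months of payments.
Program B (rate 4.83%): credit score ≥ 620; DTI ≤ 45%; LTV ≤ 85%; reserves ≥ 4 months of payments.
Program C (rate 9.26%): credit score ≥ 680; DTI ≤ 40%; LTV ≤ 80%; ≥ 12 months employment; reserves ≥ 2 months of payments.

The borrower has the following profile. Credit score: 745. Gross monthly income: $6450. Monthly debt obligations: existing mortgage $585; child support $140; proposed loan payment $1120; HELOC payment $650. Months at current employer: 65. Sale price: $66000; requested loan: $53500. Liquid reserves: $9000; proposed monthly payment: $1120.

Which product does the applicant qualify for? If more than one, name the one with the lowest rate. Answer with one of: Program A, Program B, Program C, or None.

Total debts = (585 + 140 + 1,120 + 650) = 2,495; DTI = 2,495/6,450 = 38.7%.
LTV = 53,500/66,000 = 81.1%.
Reserves = 9,000/1,120 = 8.0 months.
Program A: score 745 ≥ 660; DTI 38.7% ≤ 40%; LTV 81.1% ≤ 95%; employment 65 ≥ 6 mo; reserves 8.0 ≥ 3 mo → qualifies.
Program B: score 745 ≥ 620; DTI 38.7% ≤ 45%; LTV 81.1% ≤ 85%; reserves 8.0 ≥ 4 mo → qualifies.
Program C: score 745 ≥ 680; DTI 38.7% ≤ 40%; LTV 81.1% > 80%; employment 65 ≥ 12 mo; reserves 8.0 ≥ 2 mo → does not qualify.
Qualifying: Program A, Program B. Lowest rate is 4.83% → Program B.

Program B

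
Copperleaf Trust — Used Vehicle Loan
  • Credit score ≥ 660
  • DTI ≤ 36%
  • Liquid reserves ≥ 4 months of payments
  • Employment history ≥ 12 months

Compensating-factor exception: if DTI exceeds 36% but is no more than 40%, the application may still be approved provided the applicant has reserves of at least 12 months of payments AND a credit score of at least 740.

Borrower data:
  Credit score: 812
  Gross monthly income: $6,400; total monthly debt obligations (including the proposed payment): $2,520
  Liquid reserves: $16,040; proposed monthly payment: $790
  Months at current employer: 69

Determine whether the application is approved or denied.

Credit score 812 ≥ 660 (meets base)
DTI = 2,520/6,400 = 39.4% > 36% — standard DTI limit exceeded.
Liquid reserves cover 16,040/790 = 20.3 months — ≥ 4 required
Employment 69 ≥ 12 months
39.4% falls in the override range (36%–40%), so the compensating-factor test applies.
Override check — reserves: 20.3 mo (ok); score: 812 (ok).
Both override conditions satisfied; DTI exception granted.

Approved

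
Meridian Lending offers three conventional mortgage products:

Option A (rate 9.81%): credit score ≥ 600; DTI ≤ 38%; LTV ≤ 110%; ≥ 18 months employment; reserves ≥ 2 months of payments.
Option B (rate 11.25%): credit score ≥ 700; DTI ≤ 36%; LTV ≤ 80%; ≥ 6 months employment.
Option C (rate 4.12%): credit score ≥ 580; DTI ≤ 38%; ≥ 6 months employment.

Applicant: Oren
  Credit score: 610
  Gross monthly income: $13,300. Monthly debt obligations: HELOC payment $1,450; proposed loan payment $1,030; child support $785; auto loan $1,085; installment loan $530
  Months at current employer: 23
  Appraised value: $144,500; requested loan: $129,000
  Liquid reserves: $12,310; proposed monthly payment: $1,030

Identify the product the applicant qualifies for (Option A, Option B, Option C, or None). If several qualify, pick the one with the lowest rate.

Total debts = (1,450 + 1,030 + 785 + 1,085 + 530) = 4,880; DTI = 4,880/13,300 = 36.7%.
LTV = 129,000/144,500 = 89.3%.
Reserves = 12,310/1,030 = 12.0 months.
Option A: score 610 ≥ 600; DTI 36.7% ≤ 38%; LTV 89.3% ≤ 110%; employment 23 ≥ 18 mo; reserves 12.0 ≥ 2 mo → qualifies.
Option B: score 610 < 700; DTI 36.7% > 36%; LTV 89.3% > 80%; employment 23 ≥ 6 mo → does not qualify.
Option C: score 610 ≥ 580; DTI 36.7% ≤ 38%; employment 23 ≥ 6 mo → qualifies.
Qualifying: Option A, Option C. Lowest rate is 4.12% → Option C.

Option C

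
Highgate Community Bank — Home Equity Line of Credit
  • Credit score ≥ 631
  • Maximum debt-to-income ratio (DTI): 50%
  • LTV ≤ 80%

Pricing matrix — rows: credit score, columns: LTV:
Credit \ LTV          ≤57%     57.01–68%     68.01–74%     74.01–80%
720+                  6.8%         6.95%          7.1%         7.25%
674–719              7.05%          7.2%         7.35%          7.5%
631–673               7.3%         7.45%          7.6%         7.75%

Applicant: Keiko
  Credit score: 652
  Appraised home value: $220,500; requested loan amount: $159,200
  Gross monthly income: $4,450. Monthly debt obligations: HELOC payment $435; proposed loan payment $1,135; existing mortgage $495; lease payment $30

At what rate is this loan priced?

7.6%

Credit score 652 ≥ 631; Total monthly debts = (435 + 1,135 + 495 + 30) = 2,095. Debt-to-income = 2,095/4,450 = 47.1% — meets 50% limit
LTV = 159,200/220,500 = 72.2% ≤ 80%
Row: 652 falls in 631–673. Column: 72.2% falls in 68.01–74%. Rate = 7.6%.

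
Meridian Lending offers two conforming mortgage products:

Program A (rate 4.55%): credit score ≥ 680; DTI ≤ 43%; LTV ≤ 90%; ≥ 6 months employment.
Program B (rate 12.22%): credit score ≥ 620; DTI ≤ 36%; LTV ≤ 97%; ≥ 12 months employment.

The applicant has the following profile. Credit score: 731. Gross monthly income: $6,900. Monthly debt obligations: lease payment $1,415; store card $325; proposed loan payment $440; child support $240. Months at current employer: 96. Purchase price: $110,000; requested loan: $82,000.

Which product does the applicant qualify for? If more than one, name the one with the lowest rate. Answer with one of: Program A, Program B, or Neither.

Total debts = (1,415 + 325 + 440 + 240) = 2,420; DTI = 2,420/6,900 = 35.1%.
LTV = 82,000/110,000 = 74.5%.
Program A: score 731 ≥ 680; DTI 35.1% ≤ 43%; LTV 74.5% ≤ 90%; employment 96 ≥ 6 mo → qualifies.
Program B: score 731 ≥ 620; DTI 35.1% ≤ 36%; LTV 74.5% ≤ 97%; employment 96 ≥ 12 mo → qualifies.
Qualifying: Program A, Program B. Lowest rate is 4.55% → Program A.

Program A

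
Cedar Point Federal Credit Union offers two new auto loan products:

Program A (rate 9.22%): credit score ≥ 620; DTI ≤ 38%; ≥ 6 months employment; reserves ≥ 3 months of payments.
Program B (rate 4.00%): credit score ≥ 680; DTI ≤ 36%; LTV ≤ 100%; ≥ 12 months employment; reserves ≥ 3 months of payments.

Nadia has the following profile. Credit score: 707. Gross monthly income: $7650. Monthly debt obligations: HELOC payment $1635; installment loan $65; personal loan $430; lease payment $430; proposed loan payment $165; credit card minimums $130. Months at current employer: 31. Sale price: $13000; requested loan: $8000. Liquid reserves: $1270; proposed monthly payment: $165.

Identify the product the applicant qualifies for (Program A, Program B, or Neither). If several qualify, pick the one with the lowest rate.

Program A

Total debts = (1,635 + 65 + 430 + 430 + 165 + 130) = 2,855; DTI = 2,855/7,650 = 37.3%.
LTV = 8,000/13,000 = 61.5%.
Reserves = 1,270/165 = 7.7 months.
Program A: score 707 ≥ 620; DTI 37.3% ≤ 38%; employment 31 ≥ 6 mo; reserves 7.7 ≥ 3 mo → qualifies.
Program B: score 707 ≥ 680; DTI 37.3% > 36%; LTV 61.5% ≤ 100%; employment 31 ≥ 12 mo; reserves 7.7 ≥ 3 mo → does not qualify.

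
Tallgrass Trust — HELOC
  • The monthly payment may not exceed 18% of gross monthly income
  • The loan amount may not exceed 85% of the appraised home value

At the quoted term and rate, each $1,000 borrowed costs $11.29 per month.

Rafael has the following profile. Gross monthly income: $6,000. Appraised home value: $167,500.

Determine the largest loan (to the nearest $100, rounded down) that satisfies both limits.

Payment cap: 18% × $6,000 = $1,080/month.
At $11.29 per $1,000, that supports 1,080/11.29 × 1,000 ≈ $95,659 → $95,600.
LTV cap: 85% × $167,500 = $142,375 → $142,300.
Binding constraint: payment-to-income.

$95,600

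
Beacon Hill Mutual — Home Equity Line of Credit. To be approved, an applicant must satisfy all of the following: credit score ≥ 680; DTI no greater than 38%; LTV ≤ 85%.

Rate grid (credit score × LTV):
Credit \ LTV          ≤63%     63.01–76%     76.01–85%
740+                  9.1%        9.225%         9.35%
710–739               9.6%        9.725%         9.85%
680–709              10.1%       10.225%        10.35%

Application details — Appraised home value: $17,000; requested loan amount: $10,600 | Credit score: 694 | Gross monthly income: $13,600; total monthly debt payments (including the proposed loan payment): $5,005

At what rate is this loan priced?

Credit score 694 ≥ 680; DTI: 5,005 ÷ 13,600 = 36.8%, within the 38% cap
LTV = 10,600/17,000 = 62.4% ≤ 85%
Credit 694 → row 680–709; LTV 62.4% → column ≤63%. Grid cell → 10.1%.

10.1%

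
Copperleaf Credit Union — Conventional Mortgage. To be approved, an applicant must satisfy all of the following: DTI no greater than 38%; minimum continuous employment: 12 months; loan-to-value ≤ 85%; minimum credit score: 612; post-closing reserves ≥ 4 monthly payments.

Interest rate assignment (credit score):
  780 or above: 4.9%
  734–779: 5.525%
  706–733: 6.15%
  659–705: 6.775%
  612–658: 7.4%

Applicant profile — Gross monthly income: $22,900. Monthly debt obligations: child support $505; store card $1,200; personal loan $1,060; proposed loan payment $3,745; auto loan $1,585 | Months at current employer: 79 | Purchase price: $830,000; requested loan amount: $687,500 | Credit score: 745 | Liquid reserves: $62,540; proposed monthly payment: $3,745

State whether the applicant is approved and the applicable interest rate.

Approved at 5.525%

Credit score 745 ≥ 612 (meets minimum)
LTV: 687,500 ÷ 830,000 = 82.8%, within 85% cap
Employment 79 ≥ 12 months
Reserves = 62,540/3,745 = 16.7 months ≥ 4
Total monthly debts = (505 + 1,200 + 1,060 + 3,745 + 1,585) = 8,095. Debt-to-income = 8,095/22,900 = 35.3% — meets 38% limit
All requirements met. Score 745 falls in the 734–779 tier → 5.525%.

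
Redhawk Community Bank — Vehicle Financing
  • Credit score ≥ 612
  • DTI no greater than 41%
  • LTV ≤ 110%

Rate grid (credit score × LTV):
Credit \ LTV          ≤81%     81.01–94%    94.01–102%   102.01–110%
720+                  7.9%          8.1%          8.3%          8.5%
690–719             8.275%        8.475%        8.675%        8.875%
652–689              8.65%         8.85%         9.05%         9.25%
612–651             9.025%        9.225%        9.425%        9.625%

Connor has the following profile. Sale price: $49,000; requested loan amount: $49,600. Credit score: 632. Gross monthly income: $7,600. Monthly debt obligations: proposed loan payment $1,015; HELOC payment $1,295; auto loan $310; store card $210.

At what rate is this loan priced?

Credit score 632 ≥ 612; Total monthly debts = (1,015 + 1,295 + 310 + 210) = 2,830. DTI: 2,830 ÷ 7,600 = 37.2%, within the 41% cap
LTV = 49,600/49,000 = 101.2% ≤ 110%
Row: 632 falls in 612–651. Column: 101.2% falls in 94.01–102%. Rate = 9.425%.

9.425%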